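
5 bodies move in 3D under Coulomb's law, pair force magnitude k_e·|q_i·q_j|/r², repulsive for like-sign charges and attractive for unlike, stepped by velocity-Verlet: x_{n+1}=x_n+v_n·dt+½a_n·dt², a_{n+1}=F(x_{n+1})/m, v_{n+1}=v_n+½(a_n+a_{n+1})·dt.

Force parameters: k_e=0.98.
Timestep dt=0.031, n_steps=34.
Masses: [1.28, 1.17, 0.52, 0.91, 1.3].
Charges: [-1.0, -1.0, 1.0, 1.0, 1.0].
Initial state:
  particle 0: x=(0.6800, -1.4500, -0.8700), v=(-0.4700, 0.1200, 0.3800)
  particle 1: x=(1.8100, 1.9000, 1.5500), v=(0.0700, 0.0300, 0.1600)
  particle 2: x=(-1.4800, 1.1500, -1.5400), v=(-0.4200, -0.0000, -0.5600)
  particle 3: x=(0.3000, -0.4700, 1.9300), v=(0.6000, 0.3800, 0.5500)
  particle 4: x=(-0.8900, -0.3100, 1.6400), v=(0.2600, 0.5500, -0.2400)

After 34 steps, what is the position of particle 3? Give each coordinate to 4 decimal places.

step 0: x0=(0.6800, -1.4500, -0.8700) x1=(1.8100, 1.9000, 1.5500) x2=(-1.4800, 1.1500, -1.5400) x3=(0.3000, -0.4700, 1.9300) x4=(-0.8900, -0.3100, 1.6400)
step 1: x0=(0.6654, -1.4462, -0.8582) x1=(1.8121, 1.9009, 1.5550) x2=(-1.4930, 1.1500, -1.5574) x3=(0.3190, -0.4582, 1.9471) x4=(-0.8821, -0.2929, 1.6325)
step 2: x0=(0.6507, -1.4424, -0.8462) x1=(1.8141, 1.9017, 1.5599) x2=(-1.5059, 1.1500, -1.5750) x3=(0.3387, -0.4465, 1.9643) x4=(-0.8746, -0.2758, 1.6249)
step 3: x0=(0.6359, -1.4385, -0.8342) x1=(1.8160, 1.9023, 1.5649) x2=(-1.5187, 1.1500, -1.5926) x3=(0.3591, -0.4348, 1.9815) x4=(-0.8674, -0.2586, 1.6171)
step 4: x0=(0.6210, -1.4346, -0.8221) x1=(1.8177, 1.9029, 1.5700) x2=(-1.5314, 1.1500, -1.6104) x3=(0.3803, -0.4232, 1.9989) x4=(-0.8605, -0.2414, 1.6092)
step 5: x0=(0.6060, -1.4305, -0.8098) x1=(1.8193, 1.9034, 1.5750) x2=(-1.5440, 1.1499, -1.6283) x3=(0.4021, -0.4115, 2.0163) x4=(-0.8540, -0.2241, 1.6012)
step 6: x0=(0.5909, -1.4264, -0.7975) x1=(1.8208, 1.9038, 1.5800) x2=(-1.5565, 1.1499, -1.6463) x3=(0.4245, -0.3999, 2.0339) x4=(-0.8477, -0.2068, 1.5931)
step 7: x0=(0.5757, -1.4222, -0.7851) x1=(1.8222, 1.9041, 1.5851) x2=(-1.5690, 1.1498, -1.6644) x3=(0.4476, -0.3884, 2.0515) x4=(-0.8417, -0.1895, 1.5848)
step 8: x0=(0.5604, -1.4180, -0.7725) x1=(1.8235, 1.9042, 1.5902) x2=(-1.5814, 1.1497, -1.6827) x3=(0.4713, -0.3768, 2.0693) x4=(-0.8359, -0.1721, 1.5764)
step 9: x0=(0.5451, -1.4136, -0.7599) x1=(1.8246, 1.9043, 1.5953) x2=(-1.5936, 1.1496, -1.7010) x3=(0.4955, -0.3652, 2.0871) x4=(-0.8304, -0.1547, 1.5678)
step 10: x0=(0.5296, -1.4092, -0.7472) x1=(1.8256, 1.9042, 1.6004) x2=(-1.6059, 1.1495, -1.7194) x3=(0.5203, -0.3537, 2.1050) x4=(-0.8251, -0.1372, 1.5591)
step 11: x0=(0.5141, -1.4047, -0.7343) x1=(1.8265, 1.9040, 1.6056) x2=(-1.6180, 1.1494, -1.7380) x3=(0.5456, -0.3421, 2.1230) x4=(-0.8200, -0.1197, 1.5502)
step 12: x0=(0.4985, -1.4002, -0.7214) x1=(1.8273, 1.9038, 1.6107) x2=(-1.6301, 1.1492, -1.7566) x3=(0.5715, -0.3306, 2.1411) x4=(-0.8151, -0.1022, 1.5413)
step 13: x0=(0.4827, -1.3955, -0.7084) x1=(1.8279, 1.9034, 1.6159) x2=(-1.6420, 1.1490, -1.7753) x3=(0.5978, -0.3190, 2.1593) x4=(-0.8103, -0.0846, 1.5322)
step 14: x0=(0.4669, -1.3908, -0.6952) x1=(1.8284, 1.9028, 1.6211) x2=(-1.6539, 1.1488, -1.7942) x3=(0.6247, -0.3074, 2.1775) x4=(-0.8058, -0.0671, 1.5229)
step 15: x0=(0.4511, -1.3860, -0.6820) x1=(1.8288, 1.9022, 1.6264) x2=(-1.6658, 1.1486, -1.8131) x3=(0.6519, -0.2958, 2.1958) x4=(-0.8014, -0.0494, 1.5135)
step 16: x0=(0.4351, -1.3811, -0.6687) x1=(1.8291, 1.9015, 1.6316) x2=(-1.6775, 1.1483, -1.8321) x3=(0.6797, -0.2842, 2.2142) x4=(-0.7971, -0.0318, 1.5040)
step 17: x0=(0.4190, -1.3762, -0.6552) x1=(1.8292, 1.9006, 1.6369) x2=(-1.6892, 1.1480, -1.8512) x3=(0.7078, -0.2725, 2.2326) x4=(-0.7929, -0.0142, 1.4944)
step 18: x0=(0.4029, -1.3711, -0.6417) x1=(1.8292, 1.8996, 1.6423) x2=(-1.7008, 1.1477, -1.8704) x3=(0.7363, -0.2608, 2.2511) x4=(-0.7889, 0.0035, 1.4846)
step 19: x0=(0.3867, -1.3660, -0.6281) x1=(1.8291, 1.8985, 1.6476) x2=(-1.7124, 1.1473, -1.8896) x3=(0.7653, -0.2491, 2.2696) x4=(-0.7850, 0.0212, 1.4747)
step 20: x0=(0.3704, -1.3607, -0.6143) x1=(1.8288, 1.8972, 1.6530) x2=(-1.7239, 1.1470, -1.9090) x3=(0.7946, -0.2373, 2.2882) x4=(-0.7812, 0.0389, 1.4647)
step 21: x0=(0.3540, -1.3554, -0.6005) x1=(1.8285, 1.8958, 1.6584) x2=(-1.7353, 1.1465, -1.9284) x3=(0.8242, -0.2255, 2.3068) x4=(-0.7774, 0.0566, 1.4545)
step 22: x0=(0.3376, -1.3500, -0.5866) x1=(1.8280, 1.8943, 1.6639) x2=(-1.7466, 1.1461, -1.9479) x3=(0.8542, -0.2136, 2.3255) x4=(-0.7738, 0.0743, 1.4443)
step 23: x0=(0.3210, -1.3445, -0.5725) x1=(1.8274, 1.8926, 1.6694) x2=(-1.7579, 1.1456, -1.9675) x3=(0.8845, -0.2016, 2.3441) x4=(-0.7702, 0.0920, 1.4339)
step 24: x0=(0.3044, -1.3390, -0.5584) x1=(1.8266, 1.8908, 1.6749) x2=(-1.7691, 1.1450, -1.9871) x3=(0.9152, -0.1896, 2.3628) x4=(-0.7666, 0.1098, 1.4234)
step 25: x0=(0.2877, -1.3333, -0.5442) x1=(1.8257, 1.8889, 1.6804) x2=(-1.7803, 1.1444, -2.0068) x3=(0.9462, -0.1775, 2.3816) x4=(-0.7631, 0.1275, 1.4128)
step 26: x0=(0.2710, -1.3275, -0.5299) x1=(1.8247, 1.8868, 1.6860) x2=(-1.7914, 1.1438, -2.0266) x3=(0.9774, -0.1654, 2.4003) x4=(-0.7597, 0.1452, 1.4021)
step 27: x0=(0.2541, -1.3217, -0.5155) x1=(1.8236, 1.8846, 1.6917) x2=(-1.8024, 1.1432, -2.0464) x3=(1.0089, -0.1531, 2.4190) x4=(-0.7563, 0.1629, 1.3913)
step 28: x0=(0.2372, -1.3158, -0.5010) x1=(1.8224, 1.8822, 1.6974) x2=(-1.8134, 1.1425, -2.0663) x3=(1.0407, -0.1407, 2.4377) x4=(-0.7529, 0.1806, 1.3804)
step 29: x0=(0.2202, -1.3097, -0.4864) x1=(1.8210, 1.8797, 1.7031) x2=(-1.8243, 1.1417, -2.0863) x3=(1.0728, -0.1283, 2.4564) x4=(-0.7495, 0.1983, 1.3693)
step 30: x0=(0.2032, -1.3036, -0.4717) x1=(1.8195, 1.8770, 1.7089) x2=(-1.8352, 1.1409, -2.1063) x3=(1.1051, -0.1158, 2.4752) x4=(-0.7462, 0.2160, 1.3582)
step 31: x0=(0.1860, -1.2973, -0.4569) x1=(1.8179, 1.8742, 1.7147) x2=(-1.8460, 1.1401, -2.1264) x3=(1.1376, -0.1031, 2.4939) x4=(-0.7428, 0.2337, 1.3470)
step 32: x0=(0.1688, -1.2910, -0.4421) x1=(1.8162, 1.8712, 1.7206) x2=(-1.8567, 1.1392, -2.1466) x3=(1.1704, -0.0904, 2.5125) x4=(-0.7395, 0.2514, 1.3356)
step 33: x0=(0.1515, -1.2846, -0.4271) x1=(1.8143, 1.8681, 1.7265) x2=(-1.8674, 1.1383, -2.1667) x3=(1.2034, -0.0775, 2.5312) x4=(-0.7362, 0.2690, 1.3242)
step 34: x0=(0.1342, -1.2780, -0.4121) x1=(1.8123, 1.8648, 1.7325) x2=(-1.8780, 1.1374, -2.1870) x3=(1.2366, -0.0645, 2.5498) x4=(-0.7328, 0.2866, 1.3127)

(1.2366, -0.0645, 2.5498)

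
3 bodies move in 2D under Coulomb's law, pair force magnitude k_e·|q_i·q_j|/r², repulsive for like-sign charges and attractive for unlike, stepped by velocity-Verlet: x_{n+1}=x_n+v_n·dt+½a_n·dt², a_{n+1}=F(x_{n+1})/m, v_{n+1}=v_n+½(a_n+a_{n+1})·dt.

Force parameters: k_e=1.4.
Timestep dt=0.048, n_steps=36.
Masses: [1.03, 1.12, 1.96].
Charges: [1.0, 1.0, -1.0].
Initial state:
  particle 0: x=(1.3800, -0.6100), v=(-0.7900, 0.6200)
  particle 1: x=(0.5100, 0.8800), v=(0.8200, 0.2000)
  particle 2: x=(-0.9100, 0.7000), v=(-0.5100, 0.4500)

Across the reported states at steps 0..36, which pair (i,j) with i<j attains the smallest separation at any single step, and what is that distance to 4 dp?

step 0: x0=(1.3800, -0.6100) x1=(0.5100, 0.8800) x2=(-0.9100, 0.7000)
step 1: x0=(1.3421, -0.5806) x1=(0.5484, 0.8899) x2=(-0.9340, 0.7216)
step 2: x0=(1.3044, -0.5519) x1=(0.5851, 0.9006) x2=(-0.9570, 0.7431)
step 3: x0=(1.2669, -0.5241) x1=(0.6200, 0.9122) x2=(-0.9792, 0.7647)
step 4: x0=(1.2294, -0.4972) x1=(0.6534, 0.9247) x2=(-1.0005, 0.7861)
step 5: x0=(1.1920, -0.4713) x1=(0.6853, 0.9382) x2=(-1.0209, 0.8075)
step 6: x0=(1.1547, -0.4465) x1=(0.7157, 0.9529) x2=(-1.0407, 0.8287)
step 7: x0=(1.1174, -0.4228) x1=(0.7449, 0.9688) x2=(-1.0596, 0.8499)
step 8: x0=(1.0800, -0.4003) x1=(0.7728, 0.9860) x2=(-1.0778, 0.8710)
step 9: x0=(1.0426, -0.3791) x1=(0.7995, 1.0045) x2=(-1.0954, 0.8920)
step 10: x0=(1.0050, -0.3592) x1=(0.8252, 1.0244) x2=(-1.1122, 0.9129)
step 11: x0=(0.9672, -0.3406) x1=(0.8500, 1.0458) x2=(-1.1284, 0.9337)
step 12: x0=(0.9290, -0.3234) x1=(0.8738, 1.0686) x2=(-1.1439, 0.9543)
step 13: x0=(0.8905, -0.3075) x1=(0.8970, 1.0928) x2=(-1.1588, 0.9749)
step 14: x0=(0.8515, -0.2929) x1=(0.9194, 1.1184) x2=(-1.1731, 0.9953)
step 15: x0=(0.8120, -0.2796) x1=(0.9413, 1.1455) x2=(-1.1867, 1.0155)
step 16: x0=(0.7719, -0.2675) x1=(0.9627, 1.1739) x2=(-1.1997, 1.0357)
step 17: x0=(0.7311, -0.2566) x1=(0.9836, 1.2036) x2=(-1.2122, 1.0557)
step 18: x0=(0.6896, -0.2467) x1=(1.0041, 1.2346) x2=(-1.2240, 1.0755)
step 19: x0=(0.6473, -0.2379) x1=(1.0244, 1.2668) x2=(-1.2353, 1.0952)
step 20: x0=(0.6043, -0.2300) x1=(1.0444, 1.3001) x2=(-1.2460, 1.1148)
step 21: x0=(0.5604, -0.2229) x1=(1.0641, 1.3344) x2=(-1.2562, 1.1342)
step 22: x0=(0.5157, -0.2166) x1=(1.0837, 1.3697) x2=(-1.2657, 1.1534)
step 23: x0=(0.4701, -0.2109) x1=(1.1030, 1.4059) x2=(-1.2748, 1.1724)
step 24: x0=(0.4236, -0.2058) x1=(1.1223, 1.4430) x2=(-1.2832, 1.1913)
step 25: x0=(0.3763, -0.2012) x1=(1.1413, 1.4808) x2=(-1.2912, 1.2100)
step 26: x0=(0.3280, -0.1970) x1=(1.1603, 1.5194) x2=(-1.2986, 1.2285)
step 27: x0=(0.2789, -0.1932) x1=(1.1791, 1.5586) x2=(-1.3055, 1.2468)
step 28: x0=(0.2289, -0.1896) x1=(1.1978, 1.5984) x2=(-1.3118, 1.2648)
step 29: x0=(0.1781, -0.1861) x1=(1.2164, 1.6387) x2=(-1.3176, 1.2827)
step 30: x0=(0.1264, -0.1828) x1=(1.2349, 1.6796) x2=(-1.3229, 1.3004)
step 31: x0=(0.0738, -0.1796) x1=(1.2533, 1.7209) x2=(-1.3277, 1.3178)
step 32: x0=(0.0204, -0.1763) x1=(1.2716, 1.7627) x2=(-1.3320, 1.3349)
step 33: x0=(-0.0338, -0.1730) x1=(1.2897, 1.8048) x2=(-1.3358, 1.3518)
step 34: x0=(-0.0888, -0.1696) x1=(1.3078, 1.8473) x2=(-1.3391, 1.3684)
step 35: x0=(-0.1447, -0.1659) x1=(1.3257, 1.8902) x2=(-1.3419, 1.3848)
step 36: x0=(-0.2013, -0.1620) x1=(1.3435, 1.9333) x2=(-1.3443, 1.4008)

pair (0,1), distance 1.3913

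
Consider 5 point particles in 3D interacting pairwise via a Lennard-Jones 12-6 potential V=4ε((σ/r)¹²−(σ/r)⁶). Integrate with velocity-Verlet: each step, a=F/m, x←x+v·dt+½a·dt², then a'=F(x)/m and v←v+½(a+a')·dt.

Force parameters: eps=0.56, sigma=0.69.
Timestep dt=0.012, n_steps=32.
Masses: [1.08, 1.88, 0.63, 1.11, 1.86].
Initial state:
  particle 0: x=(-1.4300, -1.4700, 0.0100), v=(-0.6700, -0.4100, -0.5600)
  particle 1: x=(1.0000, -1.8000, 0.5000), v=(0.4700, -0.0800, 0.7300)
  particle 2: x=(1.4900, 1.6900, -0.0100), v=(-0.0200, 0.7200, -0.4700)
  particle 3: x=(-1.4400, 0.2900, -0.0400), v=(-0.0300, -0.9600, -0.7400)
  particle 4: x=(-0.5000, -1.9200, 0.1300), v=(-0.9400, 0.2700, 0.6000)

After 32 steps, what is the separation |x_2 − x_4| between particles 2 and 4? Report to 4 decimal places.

step 0: x0=(-1.4300, -1.4700, 0.0100) x1=(1.0000, -1.8000, 0.5000) x2=(1.4900, 1.6900, -0.0100) x3=(-1.4400, 0.2900, -0.0400) x4=(-0.5000, -1.9200, 0.1300)
step 1: x0=(-1.4380, -1.4749, 0.0033) x1=(1.0056, -1.8010, 0.5088) x2=(1.4898, 1.6986, -0.0156) x3=(-1.4404, 0.2785, -0.0489) x4=(-0.5113, -1.9167, 0.1372)
step 2: x0=(-1.4459, -1.4799, -0.0034) x1=(1.0113, -1.8019, 0.5175) x2=(1.4895, 1.7073, -0.0213) x3=(-1.4407, 0.2670, -0.0578) x4=(-0.5227, -1.9135, 0.1444)
step 3: x0=(-1.4536, -1.4850, -0.0101) x1=(1.0169, -1.8029, 0.5263) x2=(1.4893, 1.7159, -0.0269) x3=(-1.4411, 0.2554, -0.0666) x4=(-0.5341, -1.9101, 0.1516)
step 4: x0=(-1.4613, -1.4901, -0.0167) x1=(1.0225, -1.8038, 0.5350) x2=(1.4890, 1.7246, -0.0326) x3=(-1.4414, 0.2439, -0.0755) x4=(-0.5456, -1.9068, 0.1587)
step 5: x0=(-1.4688, -1.4952, -0.0234) x1=(1.0281, -1.8048, 0.5438) x2=(1.4888, 1.7332, -0.0382) x3=(-1.4418, 0.2323, -0.0844) x4=(-0.5572, -1.9034, 0.1659)
step 6: x0=(-1.4762, -1.5004, -0.0300) x1=(1.0338, -1.8058, 0.5525) x2=(1.4886, 1.7418, -0.0438) x3=(-1.4422, 0.2208, -0.0933) x4=(-0.5688, -1.9000, 0.1730)
step 7: x0=(-1.4834, -1.5057, -0.0366) x1=(1.0394, -1.8067, 0.5613) x2=(1.4883, 1.7505, -0.0495) x3=(-1.4425, 0.2093, -0.1022) x4=(-0.5805, -1.8965, 0.1802)
step 8: x0=(-1.4906, -1.5110, -0.0431) x1=(1.0450, -1.8077, 0.5700) x2=(1.4881, 1.7591, -0.0551) x3=(-1.4429, 0.1977, -0.1110) x4=(-0.5923, -1.8931, 0.1873)
step 9: x0=(-1.4976, -1.5163, -0.0496) x1=(1.0506, -1.8086, 0.5788) x2=(1.4878, 1.7678, -0.0608) x3=(-1.4432, 0.1861, -0.1199) x4=(-0.6041, -1.8895, 0.1943)
step 10: x0=(-1.5044, -1.5217, -0.0561) x1=(1.0562, -1.8096, 0.5876) x2=(1.4876, 1.7764, -0.0664) x3=(-1.4436, 0.1746, -0.1288) x4=(-0.6161, -1.8860, 0.2014)
step 11: x0=(-1.5112, -1.5272, -0.0626) x1=(1.0618, -1.8106, 0.5963) x2=(1.4874, 1.7850, -0.0720) x3=(-1.4439, 0.1630, -0.1377) x4=(-0.6281, -1.8824, 0.2085)
step 12: x0=(-1.5177, -1.5327, -0.0689) x1=(1.0674, -1.8115, 0.6051) x2=(1.4871, 1.7937, -0.0777) x3=(-1.4443, 0.1514, -0.1465) x4=(-0.6402, -1.8788, 0.2155)
step 13: x0=(-1.5242, -1.5383, -0.0753) x1=(1.0730, -1.8125, 0.6138) x2=(1.4869, 1.8023, -0.0833) x3=(-1.4447, 0.1399, -0.1554) x4=(-0.6523, -1.8751, 0.2225)
step 14: x0=(-1.5305, -1.5439, -0.0816) x1=(1.0786, -1.8135, 0.6226) x2=(1.4866, 1.8110, -0.0890) x3=(-1.4450, 0.1283, -0.1643) x4=(-0.6646, -1.8714, 0.2294)
step 15: x0=(-1.5366, -1.5496, -0.0878) x1=(1.0842, -1.8144, 0.6313) x2=(1.4864, 1.8196, -0.0946) x3=(-1.4454, 0.1167, -0.1732) x4=(-0.6769, -1.8677, 0.2364)
step 16: x0=(-1.5426, -1.5553, -0.0940) x1=(1.0898, -1.8154, 0.6400) x2=(1.4861, 1.8282, -0.1002) x3=(-1.4457, 0.1051, -0.1821) x4=(-0.6894, -1.8640, 0.2433)
step 17: x0=(-1.5484, -1.5611, -0.1001) x1=(1.0954, -1.8163, 0.6488) x2=(1.4859, 1.8369, -0.1059) x3=(-1.4461, 0.0935, -0.1909) x4=(-0.7019, -1.8602, 0.2501)
step 18: x0=(-1.5540, -1.5669, -0.1062) x1=(1.1009, -1.8173, 0.6575) x2=(1.4857, 1.8455, -0.1115) x3=(-1.4464, 0.0819, -0.1998) x4=(-0.7145, -1.8564, 0.2569)
step 19: x0=(-1.5595, -1.5728, -0.1122) x1=(1.1065, -1.8183, 0.6663) x2=(1.4854, 1.8541, -0.1172) x3=(-1.4468, 0.0703, -0.2087) x4=(-0.7272, -1.8525, 0.2637)
step 20: x0=(-1.5649, -1.5787, -0.1181) x1=(1.1121, -1.8192, 0.6750) x2=(1.4852, 1.8628, -0.1228) x3=(-1.4472, 0.0586, -0.2176) x4=(-0.7400, -1.8486, 0.2705)
step 21: x0=(-1.5700, -1.5847, -0.1239) x1=(1.1177, -1.8202, 0.6838) x2=(1.4849, 1.8714, -0.1284) x3=(-1.4475, 0.0470, -0.2264) x4=(-0.7529, -1.8447, 0.2772)
step 22: x0=(-1.5750, -1.5907, -0.1297) x1=(1.1233, -1.8212, 0.6925) x2=(1.4847, 1.8801, -0.1341) x3=(-1.4479, 0.0354, -0.2353) x4=(-0.7659, -1.8408, 0.2838)
step 23: x0=(-1.5798, -1.5968, -0.1353) x1=(1.1289, -1.8221, 0.7013) x2=(1.4845, 1.8887, -0.1397) x3=(-1.4482, 0.0237, -0.2442) x4=(-0.7790, -1.8368, 0.2904)
step 24: x0=(-1.5844, -1.6029, -0.1409) x1=(1.1344, -1.8231, 0.7100) x2=(1.4842, 1.8973, -0.1454) x3=(-1.4486, 0.0121, -0.2530) x4=(-0.7922, -1.8328, 0.2969)
step 25: x0=(-1.5889, -1.6090, -0.1463) x1=(1.1400, -1.8240, 0.7188) x2=(1.4840, 1.9060, -0.1510) x3=(-1.4489, 0.0004, -0.2619) x4=(-0.8055, -1.8287, 0.3034)
step 26: x0=(-1.5932, -1.6152, -0.1517) x1=(1.1456, -1.8250, 0.7275) x2=(1.4837, 1.9146, -0.1566) x3=(-1.4493, -0.0112, -0.2708) x4=(-0.8189, -1.8246, 0.3098)
step 27: x0=(-1.5972, -1.6215, -0.1570) x1=(1.1512, -1.8260, 0.7363) x2=(1.4835, 1.9232, -0.1623) x3=(-1.4497, -0.0229, -0.2796) x4=(-0.8324, -1.8205, 0.3162)
step 28: x0=(-1.6011, -1.6278, -0.1621) x1=(1.1568, -1.8269, 0.7450) x2=(1.4832, 1.9319, -0.1679) x3=(-1.4500, -0.0346, -0.2885) x4=(-0.8460, -1.8164, 0.3225)
step 29: x0=(-1.6049, -1.6341, -0.1671) x1=(1.1623, -1.8279, 0.7537) x2=(1.4830, 1.9405, -0.1736) x3=(-1.4504, -0.0463, -0.2974) x4=(-0.8598, -1.8122, 0.3287)
step 30: x0=(-1.6084, -1.6405, -0.1720) x1=(1.1679, -1.8288, 0.7625) x2=(1.4828, 1.9492, -0.1792) x3=(-1.4507, -0.0580, -0.3062) x4=(-0.8736, -1.8080, 0.3349)
step 31: x0=(-1.6117, -1.6469, -0.1768) x1=(1.1735, -1.8298, 0.7712) x2=(1.4825, 1.9578, -0.1848) x3=(-1.4511, -0.0697, -0.3151) x4=(-0.8875, -1.8038, 0.3409)
step 32: x0=(-1.6149, -1.6533, -0.1814) x1=(1.1791, -1.8308, 0.7800) x2=(1.4823, 1.9664, -0.1905) x3=(-1.4515, -0.0814, -0.3240) x4=(-0.9016, -1.7996, 0.3469)

4.4894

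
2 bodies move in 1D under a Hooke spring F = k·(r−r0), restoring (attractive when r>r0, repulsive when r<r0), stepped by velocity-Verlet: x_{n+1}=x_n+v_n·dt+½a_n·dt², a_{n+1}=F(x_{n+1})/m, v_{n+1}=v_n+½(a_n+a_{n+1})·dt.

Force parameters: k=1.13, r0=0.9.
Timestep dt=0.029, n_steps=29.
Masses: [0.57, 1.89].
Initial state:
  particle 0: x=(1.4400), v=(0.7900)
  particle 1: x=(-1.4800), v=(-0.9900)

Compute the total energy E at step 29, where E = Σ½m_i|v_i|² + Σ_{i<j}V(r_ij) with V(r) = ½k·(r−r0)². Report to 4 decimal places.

3.4089

step 0: x0=(1.4400) x1=(-1.4800)
step 1: x0=(1.4612) x1=(-1.5082)
step 2: x0=(1.4790) x1=(-1.5354)
step 3: x0=(1.4933) x1=(-1.5615)
step 4: x0=(1.5039) x1=(-1.5865)
step 5: x0=(1.5109) x1=(-1.6104)
step 6: x0=(1.5142) x1=(-1.6332)
step 7: x0=(1.5138) x1=(-1.6549)
step 8: x0=(1.5095) x1=(-1.6754)
step 9: x0=(1.5015) x1=(-1.6948)
step 10: x0=(1.4896) x1=(-1.7130)
step 11: x0=(1.4739) x1=(-1.7300)
step 12: x0=(1.4544) x1=(-1.7460)
step 13: x0=(1.4310) x1=(-1.7607)
step 14: x0=(1.4038) x1=(-1.7743)
step 15: x0=(1.3728) x1=(-1.7867)
step 16: x0=(1.3381) x1=(-1.7981)
step 17: x0=(1.2996) x1=(-1.8083)
step 18: x0=(1.2574) x1=(-1.8173)
step 19: x0=(1.2116) x1=(-1.8253)
step 20: x0=(1.1622) x1=(-1.8322)
step 21: x0=(1.1094) x1=(-1.8381)
step 22: x0=(1.0531) x1=(-1.8429)
step 23: x0=(0.9935) x1=(-1.8468)
step 24: x0=(0.9307) x1=(-1.8496)
step 25: x0=(0.8647) x1=(-1.8515)
step 26: x0=(0.7957) x1=(-1.8525)
step 27: x0=(0.7238) x1=(-1.8526)
step 28: x0=(0.6491) x1=(-1.8519)
step 29: x0=(0.5717) x1=(-1.8504)
step 0 velocities: v0=(0.7900) v1=(-0.9900)
step 0: KE=1.1041, PE=2.3054, E=3.4095
step 29 velocities: v0=(-2.7118) v1=(0.0661)
step 29: KE=2.1000, PE=1.3089, E=3.4089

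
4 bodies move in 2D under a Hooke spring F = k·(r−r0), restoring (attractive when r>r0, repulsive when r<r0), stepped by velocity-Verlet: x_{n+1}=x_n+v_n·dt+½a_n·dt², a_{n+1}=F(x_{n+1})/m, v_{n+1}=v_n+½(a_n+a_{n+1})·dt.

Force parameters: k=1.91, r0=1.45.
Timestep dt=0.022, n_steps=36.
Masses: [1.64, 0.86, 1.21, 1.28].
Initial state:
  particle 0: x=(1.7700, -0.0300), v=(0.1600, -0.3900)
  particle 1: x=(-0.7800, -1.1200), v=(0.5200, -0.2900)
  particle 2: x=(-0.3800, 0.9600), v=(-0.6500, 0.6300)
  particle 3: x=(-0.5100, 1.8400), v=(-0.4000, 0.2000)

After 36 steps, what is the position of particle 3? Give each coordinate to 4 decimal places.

(-0.3538, 1.3217)

step 0: x0=(1.7700, -0.0300) x1=(-0.7800, -1.1200) x2=(-0.3800, 0.9600) x3=(-0.5100, 1.8400)
step 1: x0=(1.7726, -0.0384) x1=(-0.7678, -1.1249) x2=(-0.3940, 0.9733) x3=(-0.5185, 1.8437)
step 2: x0=(1.7734, -0.0462) x1=(-0.7540, -1.1270) x2=(-0.4074, 0.9853) x3=(-0.5262, 1.8460)
step 3: x0=(1.7724, -0.0536) x1=(-0.7386, -1.1260) x2=(-0.4201, 0.9960) x3=(-0.5333, 1.8470)
step 4: x0=(1.7695, -0.0605) x1=(-0.7218, -1.1222) x2=(-0.4322, 1.0054) x3=(-0.5396, 1.8465)
step 5: x0=(1.7648, -0.0668) x1=(-0.7036, -1.1155) x2=(-0.4436, 1.0135) x3=(-0.5452, 1.8447)
step 6: x0=(1.7583, -0.0727) x1=(-0.6839, -1.1059) x2=(-0.4543, 1.0203) x3=(-0.5501, 1.8415)
step 7: x0=(1.7500, -0.0779) x1=(-0.6629, -1.0934) x2=(-0.4644, 1.0258) x3=(-0.5541, 1.8369)
step 8: x0=(1.7399, -0.0827) x1=(-0.6406, -1.0781) x2=(-0.4737, 1.0299) x3=(-0.5575, 1.8311)
step 9: x0=(1.7280, -0.0868) x1=(-0.6171, -1.0601) x2=(-0.4823, 1.0326) x3=(-0.5600, 1.8239)
step 10: x0=(1.7143, -0.0904) x1=(-0.5924, -1.0394) x2=(-0.4902, 1.0340) x3=(-0.5618, 1.8154)
step 11: x0=(1.6990, -0.0933) x1=(-0.5667, -1.0161) x2=(-0.4974, 1.0341) x3=(-0.5627, 1.8058)
step 12: x0=(1.6819, -0.0957) x1=(-0.5399, -0.9902) x2=(-0.5038, 1.0328) x3=(-0.5629, 1.7949)
step 13: x0=(1.6633, -0.0975) x1=(-0.5122, -0.9620) x2=(-0.5095, 1.0302) x3=(-0.5623, 1.7828)
step 14: x0=(1.6430, -0.0987) x1=(-0.4836, -0.9314) x2=(-0.5146, 1.0264) x3=(-0.5609, 1.7696)
step 15: x0=(1.6212, -0.0992) x1=(-0.4542, -0.8985) x2=(-0.5189, 1.0212) x3=(-0.5587, 1.7554)
step 16: x0=(1.5979, -0.0992) x1=(-0.4242, -0.8636) x2=(-0.5225, 1.0148) x3=(-0.5558, 1.7401)
step 17: x0=(1.5731, -0.0985) x1=(-0.3935, -0.8267) x2=(-0.5254, 1.0072) x3=(-0.5520, 1.7239)
step 18: x0=(1.5470, -0.0973) x1=(-0.3622, -0.7880) x2=(-0.5277, 0.9984) x3=(-0.5475, 1.7068)
step 19: x0=(1.5195, -0.0954) x1=(-0.3305, -0.7475) x2=(-0.5293, 0.9885) x3=(-0.5422, 1.6889)
step 20: x0=(1.4908, -0.0929) x1=(-0.2984, -0.7055) x2=(-0.5303, 0.9774) x3=(-0.5362, 1.6701)
step 21: x0=(1.4609, -0.0898) x1=(-0.2660, -0.6621) x2=(-0.5307, 0.9653) x3=(-0.5294, 1.6507)
step 22: x0=(1.4300, -0.0862) x1=(-0.2333, -0.6174) x2=(-0.5306, 0.9522) x3=(-0.5220, 1.6306)
step 23: x0=(1.3980, -0.0819) x1=(-0.2005, -0.5716) x2=(-0.5299, 0.9380) x3=(-0.5138, 1.6099)
step 24: x0=(1.3650, -0.0771) x1=(-0.1676, -0.5247) x2=(-0.5287, 0.9230) x3=(-0.5049, 1.5887)
step 25: x0=(1.3312, -0.0717) x1=(-0.1347, -0.4771) x2=(-0.5271, 0.9071) x3=(-0.4954, 1.5671)
step 26: x0=(1.2966, -0.0658) x1=(-0.1018, -0.4288) x2=(-0.5250, 0.8903) x3=(-0.4852, 1.5451)
step 27: x0=(1.2613, -0.0594) x1=(-0.0690, -0.3800) x2=(-0.5226, 0.8728) x3=(-0.4744, 1.5229)
step 28: x0=(1.2253, -0.0525) x1=(-0.0363, -0.3308) x2=(-0.5199, 0.8546) x3=(-0.4629, 1.5004)
step 29: x0=(1.1889, -0.0451) x1=(-0.0039, -0.2814) x2=(-0.5170, 0.8357) x3=(-0.4510, 1.4778)
step 30: x0=(1.1520, -0.0372) x1=(0.0283, -0.2318) x2=(-0.5138, 0.8161) x3=(-0.4385, 1.4551)
step 31: x0=(1.1148, -0.0289) x1=(0.0602, -0.1822) x2=(-0.5106, 0.7960) x3=(-0.4254, 1.4325)
step 32: x0=(1.0774, -0.0203) x1=(0.0918, -0.1328) x2=(-0.5072, 0.7754) x3=(-0.4119, 1.4099)
step 33: x0=(1.0397, -0.0113) x1=(0.1231, -0.0836) x2=(-0.5039, 0.7543) x3=(-0.3980, 1.3875)
step 34: x0=(1.0021, -0.0019) x1=(0.1540, -0.0346) x2=(-0.5008, 0.7327) x3=(-0.3836, 1.3652)
step 35: x0=(0.9644, 0.0076) x1=(0.1846, 0.0140) x2=(-0.4977, 0.7107) x3=(-0.3689, 1.3433)
step 36: x0=(0.9269, 0.0174) x1=(0.2148, 0.0623) x2=(-0.4950, 0.6883) x3=(-0.3538, 1.3217)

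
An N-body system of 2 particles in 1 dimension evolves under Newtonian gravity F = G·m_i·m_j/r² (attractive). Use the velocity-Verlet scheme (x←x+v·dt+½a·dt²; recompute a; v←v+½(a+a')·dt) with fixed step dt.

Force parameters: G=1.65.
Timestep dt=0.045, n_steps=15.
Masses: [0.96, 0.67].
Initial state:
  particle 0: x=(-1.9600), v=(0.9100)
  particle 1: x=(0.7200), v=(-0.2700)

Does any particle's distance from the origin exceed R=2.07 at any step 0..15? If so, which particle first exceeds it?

step 0: x0=(-1.9600) x1=(0.7200)
step 1: x0=(-1.9189) x1=(0.7076)
step 2: x0=(-1.8775) x1=(0.6948)
step 3: x0=(-1.8357) x1=(0.6815)
step 4: x0=(-1.7936) x1=(0.6676)
step 5: x0=(-1.7511) x1=(0.6533)
step 6: x0=(-1.7082) x1=(0.6384)
step 7: x0=(-1.6649) x1=(0.6229)
step 8: x0=(-1.6212) x1=(0.6068)
step 9: x0=(-1.5770) x1=(0.5900)
step 10: x0=(-1.5324) x1=(0.5726)
step 11: x0=(-1.4873) x1=(0.5544)
step 12: x0=(-1.4416) x1=(0.5355)
step 13: x0=(-1.3953) x1=(0.5157)
step 14: x0=(-1.3484) x1=(0.4951)
step 15: x0=(-1.3009) x1=(0.4735)

no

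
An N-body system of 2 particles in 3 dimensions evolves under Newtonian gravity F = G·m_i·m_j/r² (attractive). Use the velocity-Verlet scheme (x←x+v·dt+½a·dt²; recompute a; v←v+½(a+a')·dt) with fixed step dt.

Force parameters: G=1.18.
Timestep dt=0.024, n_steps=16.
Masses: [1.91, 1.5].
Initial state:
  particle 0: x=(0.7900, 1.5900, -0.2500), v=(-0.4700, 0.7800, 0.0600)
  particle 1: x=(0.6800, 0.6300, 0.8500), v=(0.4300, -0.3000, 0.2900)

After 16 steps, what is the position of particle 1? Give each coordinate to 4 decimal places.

(0.8453, 0.5625, 0.9119)

step 0: x0=(0.7900, 1.5900, -0.2500) x1=(0.6800, 0.6300, 0.8500)
step 1: x0=(0.7787, 1.6086, -0.2484) x1=(0.6903, 0.6230, 0.8567)
step 2: x0=(0.7674, 1.6268, -0.2464) x1=(0.7007, 0.6164, 0.8630)
step 3: x0=(0.7560, 1.6448, -0.2441) x1=(0.7111, 0.6102, 0.8689)
step 4: x0=(0.7447, 1.6624, -0.2415) x1=(0.7215, 0.6043, 0.8744)
step 5: x0=(0.7333, 1.6798, -0.2386) x1=(0.7320, 0.5989, 0.8794)
step 6: x0=(0.7219, 1.6968, -0.2353) x1=(0.7424, 0.5938, 0.8841)
step 7: x0=(0.7106, 1.7136, -0.2318) x1=(0.7528, 0.5891, 0.8884)
step 8: x0=(0.6992, 1.7301, -0.2280) x1=(0.7632, 0.5847, 0.8923)
step 9: x0=(0.6879, 1.7463, -0.2239) x1=(0.7736, 0.5807, 0.8959)
step 10: x0=(0.6766, 1.7622, -0.2195) x1=(0.7840, 0.5771, 0.8991)
step 11: x0=(0.6653, 1.7779, -0.2149) x1=(0.7943, 0.5738, 0.9020)
step 12: x0=(0.6540, 1.7932, -0.2100) x1=(0.8046, 0.5708, 0.9046)
step 13: x0=(0.6428, 1.8083, -0.2049) x1=(0.8149, 0.5683, 0.9069)
step 14: x0=(0.6316, 1.8232, -0.1995) x1=(0.8251, 0.5660, 0.9088)
step 15: x0=(0.6205, 1.8377, -0.1939) x1=(0.8352, 0.5641, 0.9105)
step 16: x0=(0.6094, 1.8520, -0.1881) x1=(0.8453, 0.5625, 0.9119)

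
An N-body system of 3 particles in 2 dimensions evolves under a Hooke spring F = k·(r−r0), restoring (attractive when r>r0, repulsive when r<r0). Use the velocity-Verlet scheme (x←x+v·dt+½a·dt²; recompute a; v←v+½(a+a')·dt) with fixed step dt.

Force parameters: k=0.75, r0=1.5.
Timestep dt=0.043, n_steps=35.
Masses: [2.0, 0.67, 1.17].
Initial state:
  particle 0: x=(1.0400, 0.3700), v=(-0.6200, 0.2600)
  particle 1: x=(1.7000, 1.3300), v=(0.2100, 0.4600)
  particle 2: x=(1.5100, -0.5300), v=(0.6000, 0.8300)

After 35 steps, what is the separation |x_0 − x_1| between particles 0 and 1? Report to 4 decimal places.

step 0: x0=(1.0400, 0.3700) x1=(1.7000, 1.3300) x2=(1.5100, -0.5300)
step 1: x0=(1.0132, 0.3812) x1=(1.7092, 1.3497) x2=(1.5360, -0.4943)
step 2: x0=(0.9861, 0.3926) x1=(1.7187, 1.3692) x2=(1.5622, -0.4588)
step 3: x0=(0.9587, 0.4040) x1=(1.7285, 1.3884) x2=(1.5889, -0.4233)
step 4: x0=(0.9310, 0.4156) x1=(1.7385, 1.4074) x2=(1.6159, -0.3878)
step 5: x0=(0.9030, 0.4273) x1=(1.7488, 1.4262) x2=(1.6432, -0.3524)
step 6: x0=(0.8747, 0.4391) x1=(1.7593, 1.4446) x2=(1.6710, -0.3170)
step 7: x0=(0.8462, 0.4510) x1=(1.7700, 1.4628) x2=(1.6990, -0.2817)
step 8: x0=(0.8173, 0.4631) x1=(1.7809, 1.4806) x2=(1.7275, -0.2463)
step 9: x0=(0.7883, 0.4752) x1=(1.7919, 1.4982) x2=(1.7562, -0.2109)
step 10: x0=(0.7590, 0.4874) x1=(1.8030, 1.5154) x2=(1.7853, -0.1755)
step 11: x0=(0.7296, 0.4997) x1=(1.8141, 1.5322) x2=(1.8147, -0.1401)
step 12: x0=(0.7000, 0.5121) x1=(1.8252, 1.5487) x2=(1.8443, -0.1045)
step 13: x0=(0.6703, 0.5245) x1=(1.8363, 1.5648) x2=(1.8741, -0.0690)
step 14: x0=(0.6405, 0.5371) x1=(1.8473, 1.5806) x2=(1.9041, -0.0333)
step 15: x0=(0.6108, 0.5497) x1=(1.8582, 1.5960) x2=(1.9341, 0.0025)
step 16: x0=(0.5810, 0.5624) x1=(1.8688, 1.6111) x2=(1.9643, 0.0383)
step 17: x0=(0.5513, 0.5751) x1=(1.8793, 1.6257) x2=(1.9945, 0.0742)
step 18: x0=(0.5218, 0.5880) x1=(1.8894, 1.6400) x2=(2.0246, 0.1102)
step 19: x0=(0.4924, 0.6009) x1=(1.8991, 1.6540) x2=(2.0547, 0.1462)
step 20: x0=(0.4632, 0.6139) x1=(1.9084, 1.6676) x2=(2.0846, 0.1823)
step 21: x0=(0.4343, 0.6270) x1=(1.9173, 1.6809) x2=(2.1143, 0.2185)
step 22: x0=(0.4058, 0.6402) x1=(1.9256, 1.6938) x2=(2.1437, 0.2547)
step 23: x0=(0.3776, 0.6534) x1=(1.9333, 1.7064) x2=(2.1728, 0.2909)
step 24: x0=(0.3499, 0.6668) x1=(1.9403, 1.7187) x2=(2.2016, 0.3271)
step 25: x0=(0.3227, 0.6803) x1=(1.9466, 1.7307) x2=(2.2299, 0.3633)
step 26: x0=(0.2960, 0.6939) x1=(1.9521, 1.7424) x2=(2.2578, 0.3995)
step 27: x0=(0.2700, 0.7076) x1=(1.9567, 1.7539) x2=(2.2851, 0.4356)
step 28: x0=(0.2446, 0.7215) x1=(1.9604, 1.7651) x2=(2.3118, 0.4717)
step 29: x0=(0.2198, 0.7354) x1=(1.9631, 1.7761) x2=(2.3379, 0.5076)
step 30: x0=(0.1959, 0.7496) x1=(1.9648, 1.7869) x2=(2.3633, 0.5434)
step 31: x0=(0.1727, 0.7638) x1=(1.9653, 1.7974) x2=(2.3879, 0.5791)
step 32: x0=(0.1504, 0.7783) x1=(1.9647, 1.8079) x2=(2.4118, 0.6146)
step 33: x0=(0.1290, 0.7929) x1=(1.9629, 1.8181) x2=(2.4349, 0.6499)
step 34: x0=(0.1084, 0.8076) x1=(1.9598, 1.8282) x2=(2.4572, 0.6850)
step 35: x0=(0.0889, 0.8225) x1=(1.9554, 1.8382) x2=(2.4785, 0.7199)

2.1250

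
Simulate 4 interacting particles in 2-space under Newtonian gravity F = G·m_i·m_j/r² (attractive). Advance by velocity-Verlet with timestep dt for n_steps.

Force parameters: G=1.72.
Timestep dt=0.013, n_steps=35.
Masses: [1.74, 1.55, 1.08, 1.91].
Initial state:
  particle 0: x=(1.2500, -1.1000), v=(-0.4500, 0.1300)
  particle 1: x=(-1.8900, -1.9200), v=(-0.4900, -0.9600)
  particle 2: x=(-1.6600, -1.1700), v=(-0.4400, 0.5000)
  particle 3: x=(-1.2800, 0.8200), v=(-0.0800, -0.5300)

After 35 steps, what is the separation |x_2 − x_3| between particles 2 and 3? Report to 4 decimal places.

1.7536

step 0: x0=(1.2500, -1.1000) x1=(-1.8900, -1.9200) x2=(-1.6600, -1.1700) x3=(-1.2800, 0.8200)
step 1: x0=(1.2441, -1.0983) x1=(-1.8963, -1.9322) x2=(-1.6658, -1.1638) x3=(-1.2810, 0.8130)
step 2: x0=(1.2381, -1.0966) x1=(-1.9023, -1.9438) x2=(-1.6717, -1.1581) x3=(-1.2821, 0.8059)
step 3: x0=(1.2319, -1.0948) x1=(-1.9082, -1.9550) x2=(-1.6777, -1.1529) x3=(-1.2831, 0.7986)
step 4: x0=(1.2256, -1.0931) x1=(-1.9139, -1.9656) x2=(-1.6838, -1.1482) x3=(-1.2841, 0.7911)
step 5: x0=(1.2192, -1.0913) x1=(-1.9194, -1.9757) x2=(-1.6900, -1.1440) x3=(-1.2850, 0.7835)
step 6: x0=(1.2127, -1.0895) x1=(-1.9247, -1.9853) x2=(-1.6962, -1.1402) x3=(-1.2860, 0.7757)
step 7: x0=(1.2060, -1.0876) x1=(-1.9299, -1.9944) x2=(-1.7025, -1.1369) x3=(-1.2870, 0.7678)
step 8: x0=(1.1993, -1.0858) x1=(-1.9349, -2.0031) x2=(-1.7089, -1.1339) x3=(-1.2879, 0.7597)
step 9: x0=(1.1924, -1.0839) x1=(-1.9397, -2.0113) x2=(-1.7153, -1.1313) x3=(-1.2889, 0.7514)
step 10: x0=(1.1854, -1.0820) x1=(-1.9444, -2.0191) x2=(-1.7218, -1.1292) x3=(-1.2898, 0.7429)
step 11: x0=(1.1782, -1.0801) x1=(-1.9489, -2.0264) x2=(-1.7282, -1.1274) x3=(-1.2907, 0.7343)
step 12: x0=(1.1709, -1.0782) x1=(-1.9533, -2.0333) x2=(-1.7348, -1.1259) x3=(-1.2916, 0.7255)
step 13: x0=(1.1635, -1.0762) x1=(-1.9576, -2.0398) x2=(-1.7413, -1.1248) x3=(-1.2925, 0.7165)
step 14: x0=(1.1560, -1.0742) x1=(-1.9616, -2.0458) x2=(-1.7479, -1.1241) x3=(-1.2934, 0.7074)
step 15: x0=(1.1484, -1.0722) x1=(-1.9656, -2.0514) x2=(-1.7545, -1.1237) x3=(-1.2942, 0.6981)
step 16: x0=(1.1406, -1.0702) x1=(-1.9694, -2.0566) x2=(-1.7611, -1.1236) x3=(-1.2951, 0.6886)
step 17: x0=(1.1327, -1.0681) x1=(-1.9731, -2.0614) x2=(-1.7677, -1.1239) x3=(-1.2959, 0.6789)
step 18: x0=(1.1247, -1.0660) x1=(-1.9766, -2.0657) x2=(-1.7743, -1.1245) x3=(-1.2968, 0.6691)
step 19: x0=(1.1165, -1.0639) x1=(-1.9800, -2.0697) x2=(-1.7809, -1.1253) x3=(-1.2976, 0.6591)
step 20: x0=(1.1082, -1.0618) x1=(-1.9833, -2.0732) x2=(-1.7875, -1.1266) x3=(-1.2984, 0.6489)
step 21: x0=(1.0998, -1.0597) x1=(-1.9865, -2.0763) x2=(-1.7941, -1.1281) x3=(-1.2993, 0.6386)
step 22: x0=(1.0912, -1.0575) x1=(-1.9895, -2.0790) x2=(-1.8007, -1.1299) x3=(-1.3001, 0.6280)
step 23: x0=(1.0826, -1.0553) x1=(-1.9924, -2.0813) x2=(-1.8073, -1.1321) x3=(-1.3009, 0.6173)
step 24: x0=(1.0737, -1.0531) x1=(-1.9951, -2.0832) x2=(-1.8139, -1.1345) x3=(-1.3017, 0.6064)
step 25: x0=(1.0648, -1.0509) x1=(-1.9978, -2.0847) x2=(-1.8204, -1.1373) x3=(-1.3024, 0.5953)
step 26: x0=(1.0557, -1.0486) x1=(-2.0003, -2.0857) x2=(-1.8269, -1.1404) x3=(-1.3032, 0.5840)
step 27: x0=(1.0465, -1.0463) x1=(-2.0027, -2.0863) x2=(-1.8334, -1.1437) x3=(-1.3040, 0.5726)
step 28: x0=(1.0372, -1.0440) x1=(-2.0049, -2.0865) x2=(-1.8399, -1.1475) x3=(-1.3047, 0.5609)
step 29: x0=(1.0277, -1.0417) x1=(-2.0071, -2.0863) x2=(-1.8464, -1.1515) x3=(-1.3055, 0.5491)
step 30: x0=(1.0181, -1.0393) x1=(-2.0091, -2.0857) x2=(-1.8528, -1.1558) x3=(-1.3062, 0.5371)
step 31: x0=(1.0083, -1.0370) x1=(-2.0110, -2.0846) x2=(-1.8592, -1.1605) x3=(-1.3070, 0.5249)
step 32: x0=(0.9984, -1.0345) x1=(-2.0127, -2.0830) x2=(-1.8656, -1.1655) x3=(-1.3077, 0.5125)
step 33: x0=(0.9884, -1.0321) x1=(-2.0143, -2.0810) x2=(-1.8719, -1.1709) x3=(-1.3084, 0.4999)
step 34: x0=(0.9782, -1.0297) x1=(-2.0159, -2.0786) x2=(-1.8782, -1.1766) x3=(-1.3092, 0.4871)
step 35: x0=(0.9679, -1.0272) x1=(-2.0172, -2.0757) x2=(-1.8844, -1.1827) x3=(-1.3099, 0.4741)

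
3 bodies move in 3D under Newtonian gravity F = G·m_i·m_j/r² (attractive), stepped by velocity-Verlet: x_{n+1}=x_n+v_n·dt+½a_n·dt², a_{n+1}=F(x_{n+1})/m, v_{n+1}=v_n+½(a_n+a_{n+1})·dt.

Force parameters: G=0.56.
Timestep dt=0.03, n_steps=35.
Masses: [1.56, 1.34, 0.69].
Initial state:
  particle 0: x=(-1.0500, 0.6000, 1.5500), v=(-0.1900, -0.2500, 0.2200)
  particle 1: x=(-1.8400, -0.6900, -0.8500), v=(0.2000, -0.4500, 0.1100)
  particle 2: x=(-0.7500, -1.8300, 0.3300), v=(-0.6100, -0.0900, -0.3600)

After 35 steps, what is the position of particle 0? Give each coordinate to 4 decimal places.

step 0: x0=(-1.0500, 0.6000, 1.5500) x1=(-1.8400, -0.6900, -0.8500) x2=(-0.7500, -1.8300, 0.3300)
step 1: x0=(-1.0557, 0.5925, 1.5566) x1=(-1.8340, -0.7035, -0.8466) x2=(-0.7684, -1.8326, 0.3192)
step 2: x0=(-1.0614, 0.5848, 1.5630) x1=(-1.8278, -0.7170, -0.8431) x2=(-0.7868, -1.8350, 0.3083)
step 3: x0=(-1.0672, 0.5771, 1.5694) x1=(-1.8217, -0.7305, -0.8395) x2=(-0.8054, -1.8372, 0.2973)
step 4: x0=(-1.0729, 0.5694, 1.5757) x1=(-1.8154, -0.7441, -0.8357) x2=(-0.8241, -1.8392, 0.2863)
step 5: x0=(-1.0787, 0.5615, 1.5818) x1=(-1.8090, -0.7576, -0.8318) x2=(-0.8429, -1.8410, 0.2752)
step 6: x0=(-1.0845, 0.5536, 1.5879) x1=(-1.8026, -0.7712, -0.8277) x2=(-0.8618, -1.8426, 0.2641)
step 7: x0=(-1.0903, 0.5456, 1.5939) x1=(-1.7961, -0.7848, -0.8235) x2=(-0.8808, -1.8440, 0.2528)
step 8: x0=(-1.0962, 0.5375, 1.5998) x1=(-1.7895, -0.7984, -0.8191) x2=(-0.9000, -1.8451, 0.2415)
step 9: x0=(-1.1020, 0.5293, 1.6057) x1=(-1.7828, -0.8120, -0.8146) x2=(-0.9193, -1.8460, 0.2301)
step 10: x0=(-1.1079, 0.5210, 1.6114) x1=(-1.7760, -0.8257, -0.8099) x2=(-0.9387, -1.8467, 0.2186)
step 11: x0=(-1.1138, 0.5127, 1.6170) x1=(-1.7692, -0.8394, -0.8050) x2=(-0.9582, -1.8472, 0.2070)
step 12: x0=(-1.1197, 0.5043, 1.6225) x1=(-1.7623, -0.8531, -0.8000) x2=(-0.9779, -1.8474, 0.1953)
step 13: x0=(-1.1256, 0.4958, 1.6280) x1=(-1.7553, -0.8669, -0.7949) x2=(-0.9976, -1.8473, 0.1835)
step 14: x0=(-1.1315, 0.4872, 1.6333) x1=(-1.7481, -0.8807, -0.7895) x2=(-1.0176, -1.8470, 0.1716)
step 15: x0=(-1.1375, 0.4786, 1.6386) x1=(-1.7409, -0.8945, -0.7840) x2=(-1.0376, -1.8465, 0.1596)
step 16: x0=(-1.1434, 0.4699, 1.6437) x1=(-1.7337, -0.9084, -0.7783) x2=(-1.0578, -1.8457, 0.1474)
step 17: x0=(-1.1494, 0.4611, 1.6488) x1=(-1.7263, -0.9223, -0.7725) x2=(-1.0782, -1.8445, 0.1351)
step 18: x0=(-1.1554, 0.4522, 1.6537) x1=(-1.7188, -0.9364, -0.7664) x2=(-1.0987, -1.8431, 0.1227)
step 19: x0=(-1.1614, 0.4432, 1.6586) x1=(-1.7112, -0.9504, -0.7602) x2=(-1.1193, -1.8414, 0.1101)
step 20: x0=(-1.1674, 0.4342, 1.6634) x1=(-1.7036, -0.9646, -0.7537) x2=(-1.1401, -1.8394, 0.0973)
step 21: x0=(-1.1735, 0.4251, 1.6680) x1=(-1.6958, -0.9788, -0.7471) x2=(-1.1611, -1.8371, 0.0844)
step 22: x0=(-1.1795, 0.4159, 1.6726) x1=(-1.6879, -0.9931, -0.7402) x2=(-1.1822, -1.8344, 0.0712)
step 23: x0=(-1.1856, 0.4066, 1.6771) x1=(-1.6800, -1.0075, -0.7331) x2=(-1.2035, -1.8313, 0.0579)
step 24: x0=(-1.1917, 0.3973, 1.6815) x1=(-1.6719, -1.0220, -0.7258) x2=(-1.2249, -1.8279, 0.0443)
step 25: x0=(-1.1978, 0.3878, 1.6858) x1=(-1.6637, -1.0366, -0.7183) x2=(-1.2466, -1.8241, 0.0305)
step 26: x0=(-1.2039, 0.3783, 1.6899) x1=(-1.6554, -1.0513, -0.7105) x2=(-1.2684, -1.8198, 0.0165)
step 27: x0=(-1.2100, 0.3687, 1.6940) x1=(-1.6470, -1.0662, -0.7024) x2=(-1.2904, -1.8151, 0.0021)
step 28: x0=(-1.2162, 0.3591, 1.6980) x1=(-1.6385, -1.0812, -0.6941) x2=(-1.3125, -1.8100, -0.0125)
step 29: x0=(-1.2224, 0.3493, 1.7019) x1=(-1.6299, -1.0964, -0.6855) x2=(-1.3349, -1.8043, -0.0275)
step 30: x0=(-1.2285, 0.3395, 1.7057) x1=(-1.6212, -1.1118, -0.6766) x2=(-1.3574, -1.7981, -0.0429)
step 31: x0=(-1.2347, 0.3296, 1.7093) x1=(-1.6123, -1.1274, -0.6673) x2=(-1.3802, -1.7913, -0.0586)
step 32: x0=(-1.2409, 0.3196, 1.7129) x1=(-1.6033, -1.1432, -0.6577) x2=(-1.4031, -1.7838, -0.0748)
step 33: x0=(-1.2471, 0.3095, 1.7164) x1=(-1.5943, -1.1593, -0.6477) x2=(-1.4262, -1.7757, -0.0915)
step 34: x0=(-1.2534, 0.2994, 1.7198) x1=(-1.5851, -1.1757, -0.6374) x2=(-1.4495, -1.7668, -0.1087)
step 35: x0=(-1.2596, 0.2892, 1.7231) x1=(-1.5758, -1.1925, -0.6266) x2=(-1.4729, -1.7571, -0.1266)

(-1.2596, 0.2892, 1.7231)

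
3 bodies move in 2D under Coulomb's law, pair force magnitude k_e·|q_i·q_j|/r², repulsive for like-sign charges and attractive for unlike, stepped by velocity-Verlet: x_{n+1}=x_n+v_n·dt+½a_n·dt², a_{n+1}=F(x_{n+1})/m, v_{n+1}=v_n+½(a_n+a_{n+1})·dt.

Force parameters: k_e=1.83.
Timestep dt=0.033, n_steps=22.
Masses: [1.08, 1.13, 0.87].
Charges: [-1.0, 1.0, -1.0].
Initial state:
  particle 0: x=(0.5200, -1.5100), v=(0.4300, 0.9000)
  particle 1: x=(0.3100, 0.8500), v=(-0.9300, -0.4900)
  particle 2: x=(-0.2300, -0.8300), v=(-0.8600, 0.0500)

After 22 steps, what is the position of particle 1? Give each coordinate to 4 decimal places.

step 0: x0=(0.5200, -1.5100) x1=(0.3100, 0.8500) x2=(-0.2300, -0.8300)
step 1: x0=(0.5348, -1.4807) x1=(0.2792, 0.8334) x2=(-0.2591, -0.8272)
step 2: x0=(0.5510, -1.4523) x1=(0.2483, 0.8159) x2=(-0.2896, -0.8224)
step 3: x0=(0.5684, -1.4244) x1=(0.2173, 0.7976) x2=(-0.3216, -0.8156)
step 4: x0=(0.5871, -1.3971) x1=(0.1861, 0.7783) x2=(-0.3549, -0.8069)
step 5: x0=(0.6070, -1.3702) x1=(0.1548, 0.7580) x2=(-0.3896, -0.7965)
step 6: x0=(0.6281, -1.3437) x1=(0.1233, 0.7368) x2=(-0.4254, -0.7844)
step 7: x0=(0.6501, -1.3173) x1=(0.0917, 0.7146) x2=(-0.4624, -0.7707)
step 8: x0=(0.6732, -1.2911) x1=(0.0600, 0.6913) x2=(-0.5004, -0.7555)
step 9: x0=(0.6971, -1.2650) x1=(0.0281, 0.6670) x2=(-0.5393, -0.7388)
step 10: x0=(0.7218, -1.2388) x1=(-0.0039, 0.6415) x2=(-0.5790, -0.7208)
step 11: x0=(0.7472, -1.2125) x1=(-0.0361, 0.6149) x2=(-0.6194, -0.7013)
step 12: x0=(0.7733, -1.1861) x1=(-0.0685, 0.5872) x2=(-0.6604, -0.6805)
step 13: x0=(0.7999, -1.1596) x1=(-0.1010, 0.5581) x2=(-0.7018, -0.6582)
step 14: x0=(0.8270, -1.1328) x1=(-0.1338, 0.5278) x2=(-0.7435, -0.6346)
step 15: x0=(0.8544, -1.1058) x1=(-0.1667, 0.4962) x2=(-0.7853, -0.6095)
step 16: x0=(0.8822, -1.0786) x1=(-0.2000, 0.4633) x2=(-0.8273, -0.5829)
step 17: x0=(0.9103, -1.0511) x1=(-0.2336, 0.4288) x2=(-0.8691, -0.5548)
step 18: x0=(0.9386, -1.0234) x1=(-0.2676, 0.3930) x2=(-0.9107, -0.5252)
step 19: x0=(0.9670, -0.9953) x1=(-0.3020, 0.3555) x2=(-0.9518, -0.4939)
step 20: x0=(0.9954, -0.9670) x1=(-0.3370, 0.3165) x2=(-0.9923, -0.4608)
step 21: x0=(1.0240, -0.9384) x1=(-0.3728, 0.2758) x2=(-1.0319, -0.4259)
step 22: x0=(1.0525, -0.9096) x1=(-0.4095, 0.2334) x2=(-1.0703, -0.3891)

(-0.4095, 0.2334)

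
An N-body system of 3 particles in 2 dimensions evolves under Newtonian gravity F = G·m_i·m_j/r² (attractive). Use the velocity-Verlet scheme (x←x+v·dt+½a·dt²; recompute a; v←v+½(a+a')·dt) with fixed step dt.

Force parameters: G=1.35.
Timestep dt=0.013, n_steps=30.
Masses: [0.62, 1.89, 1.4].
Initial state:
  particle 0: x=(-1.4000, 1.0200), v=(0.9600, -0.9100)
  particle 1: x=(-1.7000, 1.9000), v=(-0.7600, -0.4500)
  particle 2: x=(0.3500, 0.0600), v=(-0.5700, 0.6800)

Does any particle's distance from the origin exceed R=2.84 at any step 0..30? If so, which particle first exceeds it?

no

step 0: x0=(-1.4000, 1.0200) x1=(-1.7000, 1.9000) x2=(0.3500, 0.0600)
step 1: x0=(-1.3876, 1.0084) x1=(-1.7098, 1.8941) x2=(0.3426, 0.0689)
step 2: x0=(-1.3752, 0.9972) x1=(-1.7196, 1.8879) x2=(0.3350, 0.0778)
step 3: x0=(-1.3630, 0.9864) x1=(-1.7293, 1.8816) x2=(0.3274, 0.0868)
step 4: x0=(-1.3508, 0.9760) x1=(-1.7388, 1.8752) x2=(0.3198, 0.0958)
step 5: x0=(-1.3388, 0.9659) x1=(-1.7483, 1.8686) x2=(0.3120, 0.1049)
step 6: x0=(-1.3268, 0.9563) x1=(-1.7577, 1.8618) x2=(0.3042, 0.1140)
step 7: x0=(-1.3150, 0.9469) x1=(-1.7670, 1.8548) x2=(0.2963, 0.1232)
step 8: x0=(-1.3032, 0.9379) x1=(-1.7762, 1.8478) x2=(0.2882, 0.1325)
step 9: x0=(-1.2916, 0.9292) x1=(-1.7853, 1.8405) x2=(0.2802, 0.1418)
step 10: x0=(-1.2800, 0.9208) x1=(-1.7943, 1.8331) x2=(0.2720, 0.1512)
step 11: x0=(-1.2686, 0.9128) x1=(-1.8032, 1.8256) x2=(0.2637, 0.1607)
step 12: x0=(-1.2572, 0.9050) x1=(-1.8120, 1.8179) x2=(0.2554, 0.1702)
step 13: x0=(-1.2460, 0.8974) x1=(-1.8207, 1.8102) x2=(0.2469, 0.1797)
step 14: x0=(-1.2348, 0.8902) x1=(-1.8294, 1.8022) x2=(0.2384, 0.1893)
step 15: x0=(-1.2237, 0.8832) x1=(-1.8379, 1.7942) x2=(0.2297, 0.1990)
step 16: x0=(-1.2127, 0.8764) x1=(-1.8463, 1.7860) x2=(0.2210, 0.2088)
step 17: x0=(-1.2018, 0.8698) x1=(-1.8546, 1.7777) x2=(0.2122, 0.2186)
step 18: x0=(-1.1910, 0.8635) x1=(-1.8628, 1.7693) x2=(0.2032, 0.2284)
step 19: x0=(-1.1802, 0.8574) x1=(-1.8709, 1.7607) x2=(0.1941, 0.2384)
step 20: x0=(-1.1696, 0.8516) x1=(-1.8789, 1.7521) x2=(0.1850, 0.2484)
step 21: x0=(-1.1590, 0.8459) x1=(-1.8867, 1.7433) x2=(0.1757, 0.2584)
step 22: x0=(-1.1484, 0.8404) x1=(-1.8945, 1.7344) x2=(0.1663, 0.2686)
step 23: x0=(-1.1380, 0.8351) x1=(-1.9022, 1.7254) x2=(0.1568, 0.2788)
step 24: x0=(-1.1275, 0.8299) x1=(-1.9097, 1.7163) x2=(0.1472, 0.2890)
step 25: x0=(-1.1172, 0.8249) x1=(-1.9172, 1.7071) x2=(0.1374, 0.2994)
step 26: x0=(-1.1068, 0.8201) x1=(-1.9245, 1.6978) x2=(0.1275, 0.3098)
step 27: x0=(-1.0966, 0.8155) x1=(-1.9318, 1.6884) x2=(0.1175, 0.3202)
step 28: x0=(-1.0863, 0.8109) x1=(-1.9389, 1.6789) x2=(0.1074, 0.3308)
step 29: x0=(-1.0761, 0.8065) x1=(-1.9459, 1.6693) x2=(0.0971, 0.3414)
step 30: x0=(-1.0659, 0.8023) x1=(-1.9528, 1.6596) x2=(0.0867, 0.3521)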